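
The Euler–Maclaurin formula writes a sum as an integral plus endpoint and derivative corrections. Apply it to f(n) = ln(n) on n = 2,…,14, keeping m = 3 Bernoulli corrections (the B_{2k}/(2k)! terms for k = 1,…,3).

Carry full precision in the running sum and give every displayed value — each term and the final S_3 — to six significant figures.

∫_2^14 ln(x) dx evaluates to 23.5605.
Boundary: ½(f(2) + f(14)) = ½(0.693147 + 2.63906) = 1.66610.
So far: 25.2266.
k=1: B_{2}/(2)! × [f^{(1)}(14) − f^{(1)}(2)] = 1/12 × (0.0714286 − 0.500000) = -0.0357143.
Partial sum through k=1: 25.1909.
k=2: B_{4}/(4)! × [f^{(3)}(14) − f^{(3)}(2)] = −1/720 × (0.000728863 − 0.250000) = 0.000346210.
Partial sum through k=2: 25.1912.
k=3: B_{6}/(6)! × [f^{(5)}(14) − f^{(5)}(2)] = 1/30240 × (4.46243e-05 − 0.750000) = -2.48001e-05.

S_3 ≈ 25.1912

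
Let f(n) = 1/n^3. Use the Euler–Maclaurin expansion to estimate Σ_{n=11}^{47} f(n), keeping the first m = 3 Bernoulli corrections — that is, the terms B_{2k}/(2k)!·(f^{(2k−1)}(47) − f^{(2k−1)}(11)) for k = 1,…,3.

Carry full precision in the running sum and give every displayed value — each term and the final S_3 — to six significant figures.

The integral term ∫_11^47 1/x^3 dx = 0.00390588.
½[f(11) + f(47)] = ½[0.000751315 + 9.63178e-06] = 0.000380473.
So far: 0.00428636.
Correction k=1: B_{2}/2! · (f^{(1)}(47) − f^{(1)}(11)) = 1/12 · (-6.14794e-07 − (-0.000204904)) = 1.70241e-05.
Partial sum through k=1: 0.00430338.
Correction k=2: B_{4}/4! · (f^{(3)}(47) − f^{(3)}(11)) = −1/720 · (-5.56627e-09 − (-3.38684e-05)) = -4.70318e-08.
Partial sum through k=2: 0.00430334.
Correction k=3: B_{6}/6! · (f^{(5)}(47) − f^{(5)}(11)) = 1/30240 · (-1.05832e-10 − (-1.17560e-05)) = 3.88753e-10.

S_3 ≈ 0.00430334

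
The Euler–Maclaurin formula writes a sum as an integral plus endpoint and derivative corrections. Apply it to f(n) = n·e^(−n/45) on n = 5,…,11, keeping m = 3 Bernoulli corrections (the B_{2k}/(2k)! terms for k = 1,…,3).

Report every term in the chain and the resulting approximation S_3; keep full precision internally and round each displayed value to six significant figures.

S_3 ≈ 46.4043

∫_5^11 x·e^(−x/45) dx evaluates to 39.8769.
Boundary: ½(f(5) + f(11)) = ½(4.47420 + 8.61453) = 6.54437.
Integral + boundary = 46.4213.
Order-1 term: 1/12 · (0.591705 − 0.795413) = -0.0169756.
After k=1: 46.4043.
Order-2 term: −1/720 · (0.00106567 − 0.00127659) = 2.92940e-07.
After k=2: 46.4043.
Order-3 term: 1/30240 · (9.08218e-07 − 1.06685e-06) = -5.24590e-12.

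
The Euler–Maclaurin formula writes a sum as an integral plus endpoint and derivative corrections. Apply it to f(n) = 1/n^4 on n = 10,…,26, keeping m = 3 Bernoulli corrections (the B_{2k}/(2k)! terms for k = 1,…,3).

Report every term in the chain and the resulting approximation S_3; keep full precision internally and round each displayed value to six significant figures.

Integral: ∫_10^26 1/x^4 dx = 0.000314368.
Boundary: ½(f(10) + f(26)) = ½(0.000100000 + 2.18830e-06) = 5.10941e-05.
Running total after boundary: 0.000365462.
Correction k=1: B_{2}/2! · (f^{(1)}(26) − f^{(1)}(10)) = 1/12 · (-3.36661e-07 − (-4.00000e-05)) = 3.30528e-06.
Partial sum through k=1: 0.000368768.
Correction k=2: B_{4}/4! · (f^{(3)}(26) − f^{(3)}(10)) = −1/720 · (-1.49406e-08 − (-1.20000e-05)) = -1.66459e-08.
Partial sum through k=2: 0.000368751.
Correction k=3: B_{6}/6! · (f^{(5)}(26) − f^{(5)}(10)) = 1/30240 · (-1.23768e-09 − (-6.72000e-06)) = 2.22181e-10.

S_3 ≈ 0.000368751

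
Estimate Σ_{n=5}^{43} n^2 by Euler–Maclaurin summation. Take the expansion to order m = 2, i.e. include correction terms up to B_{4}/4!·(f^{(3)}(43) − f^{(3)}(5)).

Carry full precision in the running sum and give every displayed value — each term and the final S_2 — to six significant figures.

Integral: ∫_5^43 x^2 dx = 26460.7.
Endpoint term: (f(5) + f(43))/2 = (25.0000 + 1849.00)/2 = 937.000.
Running total after boundary: 27397.7.
Correction k=1: B_{2}/2! · (f^{(1)}(43) − f^{(1)}(5)) = 1/12 · (86.0000 − 10.0000) = 6.33333.
After k=1: 27404.0.
Correction k=2: B_{4}/4! · (f^{(3)}(43) − f^{(3)}(5)) = −1/720 · (0.00000 − 0.00000) = 0.00000.

S_2 ≈ 27404.0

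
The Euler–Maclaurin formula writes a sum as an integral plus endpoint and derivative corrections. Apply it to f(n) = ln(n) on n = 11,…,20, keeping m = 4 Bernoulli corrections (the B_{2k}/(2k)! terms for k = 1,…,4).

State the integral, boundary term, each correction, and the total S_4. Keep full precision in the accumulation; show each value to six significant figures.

The integral term ∫_11^20 ln(x) dx = 24.5378.
Endpoint term: (f(11) + f(20))/2 = (2.39790 + 2.99573)/2 = 2.69681.
Integral + boundary = 27.2346.
k=1: B_{2}/(2)! × [f^{(1)}(20) − f^{(1)}(11)] = 1/12 × (0.0500000 − 0.0909091) = -0.00340909.
Running total after k=1: 27.2312.
k=2: B_{4}/(4)! × [f^{(3)}(20) − f^{(3)}(11)] = −1/720 × (0.000250000 − 0.00150263) = 1.73976e-06.
Running total after k=2: 27.2312.
k=3: B_{6}/(6)! × [f^{(5)}(20) − f^{(5)}(11)] = 1/30240 × (7.50000e-06 − 0.000149021) = -4.67993e-09.
Running total after k=3: 27.2312.
k=4: B_{8}/(8)! × [f^{(7)}(20) − f^{(7)}(11)] = −1/1209600 × (5.62500e-07 − 3.69474e-05) = 3.00801e-11.

S_4 ≈ 27.2312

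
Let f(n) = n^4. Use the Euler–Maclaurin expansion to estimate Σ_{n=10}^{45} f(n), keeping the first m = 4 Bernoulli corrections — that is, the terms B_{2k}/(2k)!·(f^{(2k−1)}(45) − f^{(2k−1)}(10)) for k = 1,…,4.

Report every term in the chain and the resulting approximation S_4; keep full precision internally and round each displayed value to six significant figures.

S_4 ≈ 3.89710e+07

The integral term ∫_10^45 x^4 dx = 3.68856e+07.
Endpoint term: (f(10) + f(45))/2 = (10000.0 + 4.10062e+06)/2 = 2.05531e+06.
Integral + boundary = 3.89409e+07.
Correction k=1: B_{2}/2! · (f^{(1)}(45) − f^{(1)}(10)) = 1/12 · (364500 − 4000.00) = 30041.7.
Partial sum through k=1: 3.89710e+07.
Correction k=2: B_{4}/4! · (f^{(3)}(45) − f^{(3)}(10)) = −1/720 · (1080.00 − 240.000) = -1.16667.
Partial sum through k=2: 3.89710e+07.
Correction k=3: B_{6}/6! · (f^{(5)}(45) − f^{(5)}(10)) = 1/30240 · (0.00000 − 0.00000) = 0.00000.
Partial sum through k=3: 3.89710e+07.
Correction k=4: B_{8}/8! · (f^{(7)}(45) − f^{(7)}(10)) = −1/1209600 · (0.00000 − 0.00000) = 0.00000.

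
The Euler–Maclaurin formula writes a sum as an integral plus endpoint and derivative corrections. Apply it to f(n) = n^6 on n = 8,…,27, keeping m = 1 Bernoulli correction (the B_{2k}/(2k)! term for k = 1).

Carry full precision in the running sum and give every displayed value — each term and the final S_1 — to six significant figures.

S_1 ≈ 1.69504e+09

Integral: ∫_8^27 x^6 dx = 1.49404e+09.
Endpoint term: (f(8) + f(27))/2 = (262144 + 3.87420e+08)/2 = 1.93841e+08.
So far: 1.68788e+09.
k=1: B_{2}/(2)! × [f^{(1)}(27) − f^{(1)}(8)] = 1/12 × (8.60934e+07 − 196608) = 7.15807e+06.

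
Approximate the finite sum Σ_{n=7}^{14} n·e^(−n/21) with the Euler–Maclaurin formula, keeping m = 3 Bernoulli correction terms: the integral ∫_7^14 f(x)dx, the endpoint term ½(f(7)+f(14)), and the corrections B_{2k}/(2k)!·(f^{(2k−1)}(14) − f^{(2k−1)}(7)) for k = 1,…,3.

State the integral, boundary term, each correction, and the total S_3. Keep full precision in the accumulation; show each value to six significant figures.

Integral: ∫_7^14 x·e^(−x/21) dx = 43.9588.
Endpoint term: (f(7) + f(14))/2 = (5.01572 + 7.18784)/2 = 6.10178.
So far: 50.0606.
Order-1 term: 1/12 · (0.171139 − 0.477688) = -0.0255457.
After k=1: 50.0351.
Order-2 term: −1/720 · (0.00271649 − 0.00433277) = 2.24483e-06.
After k=2: 50.0351.
Order-3 term: 1/30240 · (1.14397e-05 − 1.71935e-05) = -1.90271e-10.

S_3 ≈ 50.0351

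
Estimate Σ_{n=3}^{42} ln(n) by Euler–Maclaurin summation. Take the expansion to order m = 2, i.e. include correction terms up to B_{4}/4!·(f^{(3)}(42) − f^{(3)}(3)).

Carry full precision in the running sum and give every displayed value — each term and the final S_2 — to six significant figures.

S_2 ≈ 117.079

∫_3^42 ln(x) dx evaluates to 114.686.
Endpoint term: (f(3) + f(42))/2 = (1.09861 + 3.73767)/2 = 2.41814.
Running total after boundary: 117.104.
k=1: B_{2}/(2)! × [f^{(1)}(42) − f^{(1)}(3)] = 1/12 × (0.0238095 − 0.333333) = -0.0257937.
Partial sum through k=1: 117.079.
k=2: B_{4}/(4)! × [f^{(3)}(42) − f^{(3)}(3)] = −1/720 × (2.69949e-05 − 0.0740741) = 0.000102843.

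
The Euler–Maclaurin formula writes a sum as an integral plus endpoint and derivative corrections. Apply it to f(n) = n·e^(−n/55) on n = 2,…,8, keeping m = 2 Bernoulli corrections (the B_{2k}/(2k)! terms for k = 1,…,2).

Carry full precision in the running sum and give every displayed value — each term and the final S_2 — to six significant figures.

S_2 ≈ 31.5146

The integral term ∫_2^8 x·e^(−x/55) dx = 27.1077.
½[f(2) + f(8)] = ½[1.92858 + 6.91703] = 4.42281.
So far: 31.5305.
Order-1 term: 1/12 · (0.738865 − 0.929225) = -0.0158633.
Partial sum through k=1: 31.5146.
Order-2 term: −1/720 · (0.000815909 − 0.000944728) = 1.78917e-07.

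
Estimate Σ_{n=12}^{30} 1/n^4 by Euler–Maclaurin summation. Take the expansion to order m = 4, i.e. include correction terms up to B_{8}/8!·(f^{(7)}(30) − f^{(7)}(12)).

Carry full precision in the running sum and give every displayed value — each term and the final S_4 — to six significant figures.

S_4 ≈ 0.000206607

The integral term ∫_12^30 1/x^4 dx = 0.000180556.
Boundary: ½(f(12) + f(30)) = ½(4.82253e-05 + 1.23457e-06) = 2.47299e-05.
Integral + boundary = 0.000205285.
k=1: B_{2}/(2)! × [f^{(1)}(30) − f^{(1)}(12)] = 1/12 × (-1.64609e-07 − (-1.60751e-05)) = 1.32587e-06.
Running total after k=1: 0.000206611.
k=2: B_{4}/(4)! × [f^{(3)}(30) − f^{(3)}(12)] = −1/720 × (-5.48697e-09 − (-3.34898e-06)) = -4.64374e-09.
Running total after k=2: 0.000206607.
k=3: B_{6}/(6)! × [f^{(5)}(30) − f^{(5)}(12)] = 1/30240 × (-3.41411e-10 − (-1.30238e-06)) = 4.30569e-11.
Running total after k=3: 0.000206607.
k=4: B_{8}/(8)! × [f^{(7)}(30) − f^{(7)}(12)] = −1/1209600 × (-3.41411e-11 − (-8.13988e-07)) = -6.72912e-13.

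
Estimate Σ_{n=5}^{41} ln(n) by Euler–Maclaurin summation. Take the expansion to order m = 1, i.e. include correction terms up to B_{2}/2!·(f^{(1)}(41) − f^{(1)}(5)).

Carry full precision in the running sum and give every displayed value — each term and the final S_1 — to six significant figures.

S_1 ≈ 110.856

The integral term ∫_5^41 ln(x) dx = 108.209.
Boundary: ½(f(5) + f(41)) = ½(1.60944 + 3.71357) = 2.66150.
Integral + boundary = 110.871.
Correction k=1: B_{2}/2! · (f^{(1)}(41) − f^{(1)}(5)) = 1/12 · (0.0243902 − 0.200000) = -0.0146341.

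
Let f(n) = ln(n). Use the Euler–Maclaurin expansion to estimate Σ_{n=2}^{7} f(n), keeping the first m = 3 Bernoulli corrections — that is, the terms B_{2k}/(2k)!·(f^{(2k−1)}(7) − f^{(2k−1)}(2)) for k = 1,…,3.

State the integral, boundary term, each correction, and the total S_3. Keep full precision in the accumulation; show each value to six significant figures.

The integral term ∫_2^7 ln(x) dx = 7.23508.
Boundary: ½(f(2) + f(7)) = ½(0.693147 + 1.94591) = 1.31953.
So far: 8.55461.
k=1: B_{2}/(2)! × [f^{(1)}(7) − f^{(1)}(2)] = 1/12 × (0.142857 − 0.500000) = -0.0297619.
Running total after k=1: 8.52484.
k=2: B_{4}/(4)! × [f^{(3)}(7) − f^{(3)}(2)] = −1/720 × (0.00583090 − 0.250000) = 0.000339124.
Running total after k=2: 8.52518.
k=3: B_{6}/(6)! × [f^{(5)}(7) − f^{(5)}(2)] = 1/30240 × (0.00142798 − 0.750000) = -2.47544e-05.

S_3 ≈ 8.52516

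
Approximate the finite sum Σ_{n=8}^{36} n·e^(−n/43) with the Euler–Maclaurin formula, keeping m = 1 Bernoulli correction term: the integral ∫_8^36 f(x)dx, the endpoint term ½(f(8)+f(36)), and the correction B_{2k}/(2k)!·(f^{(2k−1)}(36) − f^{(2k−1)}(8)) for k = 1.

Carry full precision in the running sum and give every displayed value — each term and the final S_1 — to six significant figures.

S_1 ≈ 361.149

The integral term ∫_8^36 x·e^(−x/43) dx = 350.086.
Boundary: ½(f(8) + f(36)) = ½(6.64188 + 15.5850) = 11.1134.
So far: 361.200.
Correction k=1: B_{2}/2! · (f^{(1)}(36) − f^{(1)}(8)) = 1/12 · (0.0704749 − 0.675773) = -0.0504415.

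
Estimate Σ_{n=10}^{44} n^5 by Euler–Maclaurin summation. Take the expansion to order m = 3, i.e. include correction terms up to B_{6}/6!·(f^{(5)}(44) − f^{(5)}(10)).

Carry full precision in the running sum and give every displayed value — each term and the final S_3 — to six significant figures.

The integral term ∫_10^44 x^5 dx = 1.20922e+09.
Boundary: ½(f(10) + f(44)) = ½(100000 + 1.64916e+08) = 8.25081e+07.
Running total after boundary: 1.29173e+09.
k=1: B_{2}/(2)! × [f^{(1)}(44) − f^{(1)}(10)] = 1/12 × (1.87405e+07 − 50000.0) = 1.55754e+06.
Running total after k=1: 1.29328e+09.
k=2: B_{4}/(4)! × [f^{(3)}(44) − f^{(3)}(10)] = −1/720 × (116160 − 6000.00) = -153.000.
Running total after k=2: 1.29328e+09.
k=3: B_{6}/(6)! × [f^{(5)}(44) − f^{(5)}(10)] = 1/30240 × (120.000 − 120.000) = 0.00000.

S_3 ≈ 1.29328e+09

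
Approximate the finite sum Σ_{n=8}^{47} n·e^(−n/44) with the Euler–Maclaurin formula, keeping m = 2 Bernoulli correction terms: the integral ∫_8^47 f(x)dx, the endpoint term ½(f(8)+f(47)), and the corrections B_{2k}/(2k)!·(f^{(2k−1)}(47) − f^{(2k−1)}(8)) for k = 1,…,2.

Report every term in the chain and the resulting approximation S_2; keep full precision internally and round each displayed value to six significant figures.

The integral term ∫_8^47 x·e^(−x/44) dx = 531.721.
Endpoint term: (f(8) + f(47))/2 = (6.67002 + 16.1507)/2 = 11.4104.
Running total after boundary: 543.132.
k=1: B_{2}/(2)! × [f^{(1)}(47) − f^{(1)}(8)] = 1/12 × (-0.0234295 − 0.682161) = -0.0587992.
Running total after k=1: 543.073.
k=2: B_{4}/(4)! × [f^{(3)}(47) − f^{(3)}(8)] = −1/720 × (0.000342890 − 0.00121367) = 1.20942e-06.

S_2 ≈ 543.073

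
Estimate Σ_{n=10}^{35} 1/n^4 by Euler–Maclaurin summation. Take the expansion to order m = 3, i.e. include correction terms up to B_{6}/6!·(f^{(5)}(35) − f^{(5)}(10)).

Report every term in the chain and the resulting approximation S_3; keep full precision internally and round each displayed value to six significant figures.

∫_10^35 1/x^4 dx evaluates to 0.000325559.
Endpoint term: (f(10) + f(35))/2 = (0.000100000 + 6.66389e-07)/2 = 5.03332e-05.
Running total after boundary: 0.000375892.
Correction k=1: B_{2}/2! · (f^{(1)}(35) − f^{(1)}(10)) = 1/12 · (-7.61587e-08 − (-4.00000e-05)) = 3.32699e-06.
Partial sum through k=1: 0.000379219.
Correction k=2: B_{4}/4! · (f^{(3)}(35) − f^{(3)}(10)) = −1/720 · (-1.86511e-09 − (-1.20000e-05)) = -1.66641e-08.
Partial sum through k=2: 0.000379202.
Correction k=3: B_{6}/6! · (f^{(5)}(35) − f^{(5)}(10)) = 1/30240 · (-8.52623e-11 − (-6.72000e-06)) = 2.22219e-10.

S_3 ≈ 0.000379203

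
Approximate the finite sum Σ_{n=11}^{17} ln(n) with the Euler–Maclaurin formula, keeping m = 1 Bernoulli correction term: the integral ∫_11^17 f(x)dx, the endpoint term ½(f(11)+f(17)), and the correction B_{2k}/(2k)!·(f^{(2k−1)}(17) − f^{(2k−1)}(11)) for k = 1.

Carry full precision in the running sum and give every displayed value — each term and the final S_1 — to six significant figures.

∫_11^17 ln(x) dx evaluates to 15.7878.
½[f(11) + f(17)] = ½[2.39790 + 2.83321] = 2.61555.
So far: 18.4033.
Order-1 term: 1/12 · (0.0588235 − 0.0909091) = -0.00267380.

S_1 ≈ 18.4007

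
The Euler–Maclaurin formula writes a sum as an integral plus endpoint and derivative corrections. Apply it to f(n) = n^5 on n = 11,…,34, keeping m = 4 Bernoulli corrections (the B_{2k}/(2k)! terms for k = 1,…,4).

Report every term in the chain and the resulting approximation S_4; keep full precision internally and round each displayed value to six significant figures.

Integral: ∫_11^34 x^5 dx = 2.57172e+08.
Boundary: ½(f(11) + f(34)) = ½(161051 + 4.54354e+07) = 2.27982e+07.
So far: 2.79970e+08.
Correction k=1: B_{2}/2! · (f^{(1)}(34) − f^{(1)}(11)) = 1/12 · (6.68168e+06 − 73205.0) = 550706.
After k=1: 2.80521e+08.
Correction k=2: B_{4}/4! · (f^{(3)}(34) − f^{(3)}(11)) = −1/720 · (69360.0 − 7260.00) = -86.2500.
After k=2: 2.80521e+08.
Correction k=3: B_{6}/6! · (f^{(5)}(34) − f^{(5)}(11)) = 1/30240 · (120.000 − 120.000) = 0.00000.
After k=3: 2.80521e+08.
Correction k=4: B_{8}/8! · (f^{(7)}(34) − f^{(7)}(11)) = −1/1209600 · (0.00000 − 0.00000) = 0.00000.

S_4 ≈ 2.80521e+08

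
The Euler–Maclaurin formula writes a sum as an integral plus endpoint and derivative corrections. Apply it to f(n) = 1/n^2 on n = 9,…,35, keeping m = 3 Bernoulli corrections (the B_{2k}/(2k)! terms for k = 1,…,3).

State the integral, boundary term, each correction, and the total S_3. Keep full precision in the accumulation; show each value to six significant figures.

S_3 ≈ 0.0893449

∫_9^35 1/x^2 dx evaluates to 0.0825397.
½[f(9) + f(35)] = ½[0.0123457 + 0.000816327] = 0.00658100.
Integral + boundary = 0.0891207.
Correction k=1: B_{2}/2! · (f^{(1)}(35) − f^{(1)}(9)) = 1/12 · (-4.66472e-05 − (-0.00274348)) = 0.000224736.
Running total after k=1: 0.0893454.
Correction k=2: B_{4}/4! · (f^{(3)}(35) − f^{(3)}(9)) = −1/720 · (-4.56952e-07 − (-0.000406442)) = -5.63868e-07.
Running total after k=2: 0.0893449.
Correction k=3: B_{6}/6! · (f^{(5)}(35) − f^{(5)}(9)) = 1/30240 · (-1.11907e-08 − (-0.000150534)) = 4.97761e-09.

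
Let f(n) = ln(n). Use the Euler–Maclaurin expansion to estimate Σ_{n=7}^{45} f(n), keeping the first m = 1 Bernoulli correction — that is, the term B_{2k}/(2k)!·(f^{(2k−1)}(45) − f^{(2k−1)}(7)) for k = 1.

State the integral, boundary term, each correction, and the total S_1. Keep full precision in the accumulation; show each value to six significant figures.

S_1 ≈ 122.545

Integral: ∫_7^45 ln(x) dx = 119.678.
Endpoint term: (f(7) + f(45))/2 = (1.94591 + 3.80666)/2 = 2.87629.
So far: 122.555.
Correction k=1: B_{2}/2! · (f^{(1)}(45) − f^{(1)}(7)) = 1/12 · (0.0222222 − 0.142857) = -0.0100529.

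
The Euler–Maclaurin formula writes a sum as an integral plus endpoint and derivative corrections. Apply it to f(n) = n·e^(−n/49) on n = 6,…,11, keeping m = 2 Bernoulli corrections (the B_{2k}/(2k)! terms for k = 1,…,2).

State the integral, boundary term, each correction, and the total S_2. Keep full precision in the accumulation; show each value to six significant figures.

S_2 ≈ 42.6036

∫_6^11 x·e^(−x/49) dx evaluates to 35.5683.
Endpoint term: (f(6) + f(11))/2 = (5.30851 + 8.78816)/2 = 7.04833.
So far: 42.6166.
k=1: B_{2}/(2)! × [f^{(1)}(11) − f^{(1)}(6)] = 1/12 × (0.619574 − 0.776414) = -0.0130701.
Running total after k=1: 42.6036.
k=2: B_{4}/(4)! × [f^{(3)}(11) − f^{(3)}(6)] = −1/720 × (0.000923541 − 0.00106036) = 1.90022e-07.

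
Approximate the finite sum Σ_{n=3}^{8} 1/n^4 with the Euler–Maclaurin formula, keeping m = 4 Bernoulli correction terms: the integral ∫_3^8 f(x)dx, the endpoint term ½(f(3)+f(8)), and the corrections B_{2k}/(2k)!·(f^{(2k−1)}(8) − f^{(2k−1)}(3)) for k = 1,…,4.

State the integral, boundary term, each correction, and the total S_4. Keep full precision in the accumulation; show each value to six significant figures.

Integral: ∫_3^8 1/x^4 dx = 0.0116946.
½[f(3) + f(8)] = ½[0.0123457 + 0.000244141] = 0.00629491.
Integral + boundary = 0.0179895.
Correction k=1: B_{2}/2! · (f^{(1)}(8) − f^{(1)}(3)) = 1/12 · (-0.000122070 − (-0.0164609)) = 0.00136157.
Running total after k=1: 0.0193511.
Correction k=2: B_{4}/4! · (f^{(3)}(8) − f^{(3)}(3)) = −1/720 · (-5.72205e-05 − (-0.0548697)) = -7.61284e-05.
Running total after k=2: 0.0192750.
Correction k=3: B_{6}/6! · (f^{(5)}(8) − f^{(5)}(3)) = 1/30240 · (-5.00679e-05 − (-0.341411)) = 1.12884e-05.
Running total after k=3: 0.0192863.
Correction k=4: B_{8}/8! · (f^{(7)}(8) − f^{(7)}(3)) = −1/1209600 · (-7.04080e-05 − (-3.41411)) = -2.82246e-06.

S_4 ≈ 0.0192835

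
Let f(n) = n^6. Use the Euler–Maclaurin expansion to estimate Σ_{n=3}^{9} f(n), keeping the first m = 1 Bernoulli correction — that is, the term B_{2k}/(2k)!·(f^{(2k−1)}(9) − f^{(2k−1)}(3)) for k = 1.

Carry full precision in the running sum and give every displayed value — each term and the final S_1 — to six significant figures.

Integral: ∫_3^9 x^6 dx = 682969.
½[f(3) + f(9)] = ½[729.000 + 531441] = 266085.
Integral + boundary = 949054.
k=1: B_{2}/(2)! × [f^{(1)}(9) − f^{(1)}(3)] = 1/12 × (354294 − 1458.00) = 29403.0.

S_1 ≈ 978457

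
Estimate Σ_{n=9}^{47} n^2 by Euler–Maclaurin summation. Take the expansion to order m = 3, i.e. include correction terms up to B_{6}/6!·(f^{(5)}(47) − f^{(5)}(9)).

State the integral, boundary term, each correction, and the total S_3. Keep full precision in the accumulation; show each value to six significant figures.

Integral: ∫_9^47 x^2 dx = 34364.7.
Boundary: ½(f(9) + f(47)) = ½(81.0000 + 2209.00) = 1145.00.
So far: 35509.7.
Order-1 term: 1/12 · (94.0000 − 18.0000) = 6.33333.
After k=1: 35516.0.
Order-2 term: −1/720 · (0.00000 − 0.00000) = 0.00000.
After k=2: 35516.0.
Order-3 term: 1/30240 · (0.00000 − 0.00000) = 0.00000.

S_3 ≈ 35516.0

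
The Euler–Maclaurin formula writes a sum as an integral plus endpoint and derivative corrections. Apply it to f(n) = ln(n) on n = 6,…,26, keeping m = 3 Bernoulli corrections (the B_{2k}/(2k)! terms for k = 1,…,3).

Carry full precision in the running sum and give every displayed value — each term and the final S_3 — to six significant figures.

S_3 ≈ 56.4742

∫_6^26 ln(x) dx evaluates to 53.9600.
Endpoint term: (f(6) + f(26))/2 = (1.79176 + 3.25810)/2 = 2.52493.
So far: 56.4849.
k=1: B_{2}/(2)! × [f^{(1)}(26) − f^{(1)}(6)] = 1/12 × (0.0384615 − 0.166667) = -0.0106838.
Running total after k=1: 56.4742.
k=2: B_{4}/(4)! × [f^{(3)}(26) − f^{(3)}(6)] = −1/720 × (0.000113792 − 0.00925926) = 1.27020e-05.
Running total after k=2: 56.4742.
k=3: B_{6}/(6)! × [f^{(5)}(26) − f^{(5)}(6)] = 1/30240 × (2.01997e-06 − 0.00308642) = -1.01997e-07.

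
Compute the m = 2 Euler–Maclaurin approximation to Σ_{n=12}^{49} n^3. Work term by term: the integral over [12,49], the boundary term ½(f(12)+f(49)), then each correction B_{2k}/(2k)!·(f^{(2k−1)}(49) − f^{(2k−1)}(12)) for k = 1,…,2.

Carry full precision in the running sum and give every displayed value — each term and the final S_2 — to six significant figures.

The integral term ∫_12^49 x^3 dx = 1.43602e+06.
Endpoint term: (f(12) + f(49))/2 = (1728.00 + 117649)/2 = 59688.5.
Integral + boundary = 1.49570e+06.
k=1: B_{2}/(2)! × [f^{(1)}(49) − f^{(1)}(12)] = 1/12 × (7203.00 − 432.000) = 564.250.
After k=1: 1.49627e+06.
k=2: B_{4}/(4)! × [f^{(3)}(49) − f^{(3)}(12)] = −1/720 × (6.00000 − 6.00000) = 0.00000.

S_2 ≈ 1.49627e+06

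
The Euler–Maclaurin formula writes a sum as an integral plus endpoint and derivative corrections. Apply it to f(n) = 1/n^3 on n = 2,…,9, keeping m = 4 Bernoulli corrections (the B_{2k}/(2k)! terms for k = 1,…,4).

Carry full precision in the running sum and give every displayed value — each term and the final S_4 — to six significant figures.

S_4 ≈ 0.196477

Integral: ∫_2^9 1/x^3 dx = 0.118827.
Boundary: ½(f(2) + f(9)) = ½(0.125000 + 0.00137174) = 0.0631859.
Integral + boundary = 0.182013.
k=1: B_{2}/(2)! × [f^{(1)}(9) − f^{(1)}(2)] = 1/12 × (-0.000457247 − (-0.187500)) = 0.0155869.
Running total after k=1: 0.197600.
k=2: B_{4}/(4)! × [f^{(3)}(9) − f^{(3)}(2)] = −1/720 × (-0.000112901 − (-0.937500)) = -0.00130193.
Running total after k=2: 0.196298.
k=3: B_{6}/(6)! × [f^{(5)}(9) − f^{(5)}(2)] = 1/30240 × (-5.85410e-05 − (-9.84375)) = 0.000325519.
Running total after k=3: 0.196624.
k=4: B_{8}/(8)! × [f^{(7)}(9) − f^{(7)}(2)] = −1/1209600 × (-5.20365e-05 − (-177.188)) = -0.000146484.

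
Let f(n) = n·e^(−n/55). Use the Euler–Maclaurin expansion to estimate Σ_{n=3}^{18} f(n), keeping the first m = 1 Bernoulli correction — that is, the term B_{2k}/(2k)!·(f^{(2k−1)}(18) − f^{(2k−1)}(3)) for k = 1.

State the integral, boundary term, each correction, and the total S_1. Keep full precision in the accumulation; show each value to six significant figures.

∫_3^18 x·e^(−x/55) dx evaluates to 126.299.
Endpoint term: (f(3) + f(18))/2 = (2.84075 + 12.9760)/2 = 7.90836.
Integral + boundary = 134.207.
Order-1 term: 1/12 · (0.484960 − 0.895266) = -0.0341921.

S_1 ≈ 134.173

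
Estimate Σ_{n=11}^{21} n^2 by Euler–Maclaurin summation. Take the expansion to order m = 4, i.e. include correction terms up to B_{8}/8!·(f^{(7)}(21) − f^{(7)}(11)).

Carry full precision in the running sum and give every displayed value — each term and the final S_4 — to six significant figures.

The integral term ∫_11^21 x^2 dx = 2643.33.
Boundary: ½(f(11) + f(21)) = ½(121.000 + 441.000) = 281.000.
Running total after boundary: 2924.33.
Correction k=1: B_{2}/2! · (f^{(1)}(21) − f^{(1)}(11)) = 1/12 · (42.0000 − 22.0000) = 1.66667.
Partial sum through k=1: 2926.00.
Correction k=2: B_{4}/4! · (f^{(3)}(21) − f^{(3)}(11)) = −1/720 · (0.00000 − 0.00000) = 0.00000.
Partial sum through k=2: 2926.00.
Correction k=3: B_{6}/6! · (f^{(5)}(21) − f^{(5)}(11)) = 1/30240 · (0.00000 − 0.00000) = 0.00000.
Partial sum through k=3: 2926.00.
Correction k=4: B_{8}/8! · (f^{(7)}(21) − f^{(7)}(11)) = −1/1209600 · (0.00000 − 0.00000) = 0.00000.

S_4 ≈ 2926.00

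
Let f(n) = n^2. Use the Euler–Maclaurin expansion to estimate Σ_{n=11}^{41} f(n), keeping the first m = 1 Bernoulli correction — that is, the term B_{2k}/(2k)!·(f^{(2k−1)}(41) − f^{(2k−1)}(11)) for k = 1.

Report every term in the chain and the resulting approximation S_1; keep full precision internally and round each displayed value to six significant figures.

S_1 ≈ 23436.0

Integral: ∫_11^41 x^2 dx = 22530.0.
Endpoint term: (f(11) + f(41))/2 = (121.000 + 1681.00)/2 = 901.000.
Integral + boundary = 23431.0.
Order-1 term: 1/12 · (82.0000 − 22.0000) = 5.00000.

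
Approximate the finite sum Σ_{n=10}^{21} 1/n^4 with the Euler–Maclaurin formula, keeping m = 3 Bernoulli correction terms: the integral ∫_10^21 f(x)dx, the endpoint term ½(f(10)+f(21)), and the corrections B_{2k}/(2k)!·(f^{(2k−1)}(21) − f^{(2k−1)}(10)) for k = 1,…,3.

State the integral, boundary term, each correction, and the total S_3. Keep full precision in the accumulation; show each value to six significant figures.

Integral: ∫_10^21 1/x^4 dx = 0.000297340.
½[f(10) + f(21)] = ½[0.000100000 + 5.14189e-06] = 5.25709e-05.
Running total after boundary: 0.000349911.
k=1: B_{2}/(2)! × [f^{(1)}(21) − f^{(1)}(10)] = 1/12 × (-9.79408e-07 − (-4.00000e-05)) = 3.25172e-06.
Running total after k=1: 0.000353163.
k=2: B_{4}/(4)! × [f^{(3)}(21) − f^{(3)}(10)] = −1/720 × (-6.66264e-08 − (-1.20000e-05)) = -1.65741e-08.
Running total after k=2: 0.000353146.
k=3: B_{6}/(6)! × [f^{(5)}(21) − f^{(5)}(10)] = 1/30240 × (-8.46049e-09 − (-6.72000e-06)) = 2.21942e-10.

S_3 ≈ 0.000353146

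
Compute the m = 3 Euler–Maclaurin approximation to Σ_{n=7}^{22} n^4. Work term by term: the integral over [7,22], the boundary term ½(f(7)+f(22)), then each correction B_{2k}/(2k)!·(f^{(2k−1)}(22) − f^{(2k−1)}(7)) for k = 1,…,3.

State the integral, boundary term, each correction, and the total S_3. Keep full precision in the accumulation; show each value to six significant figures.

The integral term ∫_7^22 x^4 dx = 1.02736e+06.
Boundary: ½(f(7) + f(22)) = ½(2401.00 + 234256) = 118328.
So far: 1.14569e+06.
Correction k=1: B_{2}/2! · (f^{(1)}(22) − f^{(1)}(7)) = 1/12 · (42592.0 − 1372.00) = 3435.00.
After k=1: 1.14913e+06.
Correction k=2: B_{4}/4! · (f^{(3)}(22) − f^{(3)}(7)) = −1/720 · (528.000 − 168.000) = -0.500000.
After k=2: 1.14913e+06.
Correction k=3: B_{6}/6! · (f^{(5)}(22) − f^{(5)}(7)) = 1/30240 · (0.00000 − 0.00000) = 0.00000.

S_3 ≈ 1.14913e+06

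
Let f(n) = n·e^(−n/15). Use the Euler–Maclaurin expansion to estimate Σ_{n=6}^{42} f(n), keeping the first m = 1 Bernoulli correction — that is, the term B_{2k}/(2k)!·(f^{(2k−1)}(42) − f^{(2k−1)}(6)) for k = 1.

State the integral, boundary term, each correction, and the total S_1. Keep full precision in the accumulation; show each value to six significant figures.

S_1 ≈ 162.404

∫_6^42 x·e^(−x/15) dx evaluates to 159.158.
½[f(6) + f(42)] = ½[4.02192 + 2.55402] = 3.28797.
Integral + boundary = 162.446.
Correction k=1: B_{2}/2! · (f^{(1)}(42) − f^{(1)}(6)) = 1/12 · (-0.109458 − 0.402192) = -0.0426375.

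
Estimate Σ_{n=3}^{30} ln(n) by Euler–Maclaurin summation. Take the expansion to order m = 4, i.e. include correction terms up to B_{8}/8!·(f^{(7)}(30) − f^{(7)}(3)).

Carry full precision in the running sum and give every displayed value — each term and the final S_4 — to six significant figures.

The integral term ∫_3^30 ln(x) dx = 71.7401.
Boundary: ½(f(3) + f(30)) = ½(1.09861 + 3.40120) = 2.24990.
Integral + boundary = 73.9900.
k=1: B_{2}/(2)! × [f^{(1)}(30) − f^{(1)}(3)] = 1/12 × (0.0333333 − 0.333333) = -0.0250000.
Running total after k=1: 73.9650.
k=2: B_{4}/(4)! × [f^{(3)}(30) − f^{(3)}(3)] = −1/720 × (7.40741e-05 − 0.0740741) = 0.000102778.
Running total after k=2: 73.9651.
k=3: B_{6}/(6)! × [f^{(5)}(30) − f^{(5)}(3)] = 1/30240 × (9.87654e-07 − 0.0987654) = -3.26602e-06.
Running total after k=3: 73.9651.
k=4: B_{8}/(8)! × [f^{(7)}(30) − f^{(7)}(3)] = −1/1209600 × (3.29218e-08 − 0.329218) = 2.72171e-07.

S_4 ≈ 73.9651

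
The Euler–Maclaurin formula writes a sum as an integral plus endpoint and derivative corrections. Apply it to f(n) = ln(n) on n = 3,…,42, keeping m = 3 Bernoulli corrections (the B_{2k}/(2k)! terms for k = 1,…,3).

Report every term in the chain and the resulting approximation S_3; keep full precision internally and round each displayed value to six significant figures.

Integral: ∫_3^42 ln(x) dx = 114.686.
Boundary: ½(f(3) + f(42)) = ½(1.09861 + 3.73767) = 2.41814.
Integral + boundary = 117.104.
k=1: B_{2}/(2)! × [f^{(1)}(42) − f^{(1)}(3)] = 1/12 × (0.0238095 − 0.333333) = -0.0257937.
Running total after k=1: 117.079.
k=2: B_{4}/(4)! × [f^{(3)}(42) − f^{(3)}(3)] = −1/720 × (2.69949e-05 − 0.0740741) = 0.000102843.
Running total after k=2: 117.079.
k=3: B_{6}/(6)! × [f^{(5)}(42) − f^{(5)}(3)] = 1/30240 × (1.83639e-07 − 0.0987654) = -3.26605e-06.

S_3 ≈ 117.079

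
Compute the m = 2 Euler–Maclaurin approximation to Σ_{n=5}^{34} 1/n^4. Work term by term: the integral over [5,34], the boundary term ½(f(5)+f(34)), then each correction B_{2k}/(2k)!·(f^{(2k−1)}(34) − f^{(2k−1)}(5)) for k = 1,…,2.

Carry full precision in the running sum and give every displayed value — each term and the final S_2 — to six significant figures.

S_2 ≈ 0.00356309

Integral: ∫_5^34 1/x^4 dx = 0.00265819.
Endpoint term: (f(5) + f(34))/2 = (0.00160000 + 7.48315e-07)/2 = 0.000800374.
So far: 0.00345856.
k=1: B_{2}/(2)! × [f^{(1)}(34) − f^{(1)}(5)] = 1/12 × (-8.80370e-08 − (-0.00128000)) = 0.000106659.
Running total after k=1: 0.00356522.
k=2: B_{4}/(4)! × [f^{(3)}(34) − f^{(3)}(5)] = −1/720 × (-2.28470e-09 − (-0.00153600)) = -2.13333e-06.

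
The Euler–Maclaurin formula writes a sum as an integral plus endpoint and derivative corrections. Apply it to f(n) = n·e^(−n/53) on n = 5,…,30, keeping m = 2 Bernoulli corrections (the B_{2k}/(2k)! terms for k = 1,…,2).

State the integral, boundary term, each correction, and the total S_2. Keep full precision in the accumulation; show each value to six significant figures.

The integral term ∫_5^30 x·e^(−x/53) dx = 299.636.
Endpoint term: (f(5) + f(30))/2 = (4.54987 + 17.0331)/2 = 10.7915.
Running total after boundary: 310.427.
Order-1 term: 1/12 · (0.246391 − 0.824127) = -0.0481447.
Running total after k=1: 310.379.
Order-2 term: −1/720 · (0.000491966 − 0.000941287) = 6.24057e-07.

S_2 ≈ 310.379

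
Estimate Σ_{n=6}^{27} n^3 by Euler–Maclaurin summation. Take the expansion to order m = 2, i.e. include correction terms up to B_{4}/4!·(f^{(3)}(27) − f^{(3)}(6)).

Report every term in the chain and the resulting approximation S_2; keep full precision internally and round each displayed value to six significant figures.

The integral term ∫_6^27 x^3 dx = 132536.
Boundary: ½(f(6) + f(27)) = ½(216.000 + 19683.0) = 9949.50.
Integral + boundary = 142486.
Correction k=1: B_{2}/2! · (f^{(1)}(27) − f^{(1)}(6)) = 1/12 · (2187.00 − 108.000) = 173.250.
Partial sum through k=1: 142659.
Correction k=2: B_{4}/4! · (f^{(3)}(27) − f^{(3)}(6)) = −1/720 · (6.00000 − 6.00000) = 0.00000.

S_2 ≈ 142659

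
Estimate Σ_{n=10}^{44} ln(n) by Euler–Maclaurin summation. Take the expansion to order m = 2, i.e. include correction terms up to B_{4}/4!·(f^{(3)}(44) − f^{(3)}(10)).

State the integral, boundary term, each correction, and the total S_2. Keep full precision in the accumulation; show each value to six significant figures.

The integral term ∫_10^44 ln(x) dx = 109.478.
½[f(10) + f(44)] = ½[2.30259 + 3.78419] = 3.04339.
So far: 112.522.
k=1: B_{2}/(2)! × [f^{(1)}(44) − f^{(1)}(10)] = 1/12 × (0.0227273 − 0.100000) = -0.00643939.
Running total after k=1: 112.515.
k=2: B_{4}/(4)! × [f^{(3)}(44) − f^{(3)}(10)] = −1/720 × (2.34786e-05 − 0.00200000) = 2.74517e-06.

S_2 ≈ 112.515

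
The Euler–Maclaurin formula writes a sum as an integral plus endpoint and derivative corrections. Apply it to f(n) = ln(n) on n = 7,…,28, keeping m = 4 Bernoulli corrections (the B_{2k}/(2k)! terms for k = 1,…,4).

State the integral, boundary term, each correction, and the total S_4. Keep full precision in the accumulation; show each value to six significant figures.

The integral term ∫_7^28 ln(x) dx = 58.6804.
Boundary: ½(f(7) + f(28)) = ½(1.94591 + 3.33220) = 2.63906.
So far: 61.3194.
Correction k=1: B_{2}/2! · (f^{(1)}(28) − f^{(1)}(7)) = 1/12 · (0.0357143 − 0.142857) = -0.00892857.
After k=1: 61.3105.
Correction k=2: B_{4}/4! · (f^{(3)}(28) − f^{(3)}(7)) = −1/720 · (9.11079e-05 − 0.00583090) = 7.97194e-06.
After k=2: 61.3105.
Correction k=3: B_{6}/6! · (f^{(5)}(28) − f^{(5)}(7)) = 1/30240 · (1.39451e-06 − 0.00142798) = -4.71753e-08.
After k=3: 61.3105.
Correction k=4: B_{8}/8! · (f^{(7)}(28) − f^{(7)}(7)) = −1/1209600 · (5.33613e-08 − 0.000874271) = 7.22733e-10.

S_4 ≈ 61.3105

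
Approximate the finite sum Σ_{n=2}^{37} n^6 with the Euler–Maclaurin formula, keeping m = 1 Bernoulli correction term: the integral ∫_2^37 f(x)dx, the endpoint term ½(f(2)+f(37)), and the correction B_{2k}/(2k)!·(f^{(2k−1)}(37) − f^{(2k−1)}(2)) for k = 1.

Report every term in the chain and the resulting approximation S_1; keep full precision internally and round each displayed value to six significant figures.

S_1 ≈ 1.48792e+10

Integral: ∫_2^37 x^6 dx = 1.35617e+10.
Endpoint term: (f(2) + f(37))/2 = (64.0000 + 2.56573e+09)/2 = 1.28286e+09.
Running total after boundary: 1.48446e+10.
Correction k=1: B_{2}/2! · (f^{(1)}(37) − f^{(1)}(2)) = 1/12 · (4.16064e+08 − 192.000) = 3.46720e+07.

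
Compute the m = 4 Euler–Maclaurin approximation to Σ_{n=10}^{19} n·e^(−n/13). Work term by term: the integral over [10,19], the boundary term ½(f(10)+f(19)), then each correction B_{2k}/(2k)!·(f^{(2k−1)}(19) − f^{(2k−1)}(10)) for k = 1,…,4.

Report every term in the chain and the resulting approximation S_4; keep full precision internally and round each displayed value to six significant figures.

Integral: ∫_10^19 x·e^(−x/13) dx = 42.0857.
Endpoint term: (f(10) + f(19))/2 = (4.63369 + 4.40571)/2 = 4.51970.
So far: 46.6054.
Correction k=1: B_{2}/2! · (f^{(1)}(19) − f^{(1)}(10)) = 1/12 · (-0.107021 − 0.106931) = -0.0178294.
Running total after k=1: 46.5875.
Correction k=2: B_{4}/4! · (f^{(3)}(19) − f^{(3)}(10)) = −1/720 · (0.00211087 − 0.00611639) = 5.56322e-06.
Running total after k=2: 46.5875.
Correction k=3: B_{6}/6! · (f^{(5)}(19) − f^{(5)}(10)) = 1/30240 · (2.87278e-05 − 6.86394e-05) = -1.31983e-09.
Running total after k=3: 46.5875.
Correction k=4: B_{8}/8! · (f^{(7)}(19) − f^{(7)}(10)) = −1/1209600 · (2.66067e-07 − 5.98148e-07) = 2.74538e-13.

S_4 ≈ 46.5875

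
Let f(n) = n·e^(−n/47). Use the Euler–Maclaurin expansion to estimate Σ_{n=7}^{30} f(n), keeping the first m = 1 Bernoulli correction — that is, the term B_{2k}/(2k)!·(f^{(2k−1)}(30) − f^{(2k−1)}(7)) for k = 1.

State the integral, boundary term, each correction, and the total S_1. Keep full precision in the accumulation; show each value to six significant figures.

The integral term ∫_7^30 x·e^(−x/47) dx = 275.280.
Boundary: ½(f(7) + f(30)) = ½(6.03137 + 15.8457) = 10.9385.
Integral + boundary = 286.218.
Order-1 term: 1/12 · (0.191048 − 0.733297) = -0.0451875.

S_1 ≈ 286.173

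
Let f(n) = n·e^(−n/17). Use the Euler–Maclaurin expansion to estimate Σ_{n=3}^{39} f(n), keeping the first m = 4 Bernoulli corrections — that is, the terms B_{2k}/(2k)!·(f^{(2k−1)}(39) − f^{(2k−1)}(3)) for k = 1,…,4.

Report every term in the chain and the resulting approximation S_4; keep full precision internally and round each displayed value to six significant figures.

∫_3^39 x·e^(−x/17) dx evaluates to 188.986.
½[f(3) + f(39)] = ½[2.51467 + 3.93316] = 3.22392.
Running total after boundary: 192.210.
k=1: B_{2}/(2)! × [f^{(1)}(39) − f^{(1)}(3)] = 1/12 × (-0.130512 − 0.690302) = -0.0684012.
Running total after k=1: 192.142.
k=2: B_{4}/(4)! × [f^{(3)}(39) − f^{(3)}(3)] = −1/720 × (0.000246327 − 0.00818944) = 1.10321e-05.
Running total after k=2: 192.142.
k=3: B_{6}/(6)! × [f^{(5)}(39) − f^{(5)}(3)] = 1/30240 × (3.26731e-06 − 4.84093e-05) = -1.49279e-09.
Running total after k=3: 192.142.
k=4: B_{8}/(8)! × [f^{(7)}(39) − f^{(7)}(3)] = −1/1209600 × (1.96619e-08 − 2.36960e-07) = 1.79645e-13.

S_4 ≈ 192.142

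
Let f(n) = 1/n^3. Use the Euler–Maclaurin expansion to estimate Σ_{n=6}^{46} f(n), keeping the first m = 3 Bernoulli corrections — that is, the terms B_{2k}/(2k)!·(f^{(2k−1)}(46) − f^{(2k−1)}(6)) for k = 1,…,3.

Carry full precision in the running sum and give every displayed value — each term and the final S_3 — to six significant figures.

S_3 ≈ 0.0161637

∫_6^46 1/x^3 dx evaluates to 0.0136526.
Boundary: ½(f(6) + f(46)) = ½(0.00462963 + 1.02737e-05) = 0.00231995.
Running total after boundary: 0.0159725.
Correction k=1: B_{2}/2! · (f^{(1)}(46) − f^{(1)}(6)) = 1/12 · (-6.70023e-07 − (-0.00231481)) = 0.000192845.
After k=1: 0.0161654.
Correction k=2: B_{4}/4! · (f^{(3)}(46) − f^{(3)}(6)) = −1/720 · (-6.33292e-09 − (-0.00128601)) = -1.78611e-06.
After k=2: 0.0161636.
Correction k=3: B_{6}/6! · (f^{(5)}(46) − f^{(5)}(6)) = 1/30240 · (-1.25701e-10 − (-0.00150034)) = 4.96145e-08.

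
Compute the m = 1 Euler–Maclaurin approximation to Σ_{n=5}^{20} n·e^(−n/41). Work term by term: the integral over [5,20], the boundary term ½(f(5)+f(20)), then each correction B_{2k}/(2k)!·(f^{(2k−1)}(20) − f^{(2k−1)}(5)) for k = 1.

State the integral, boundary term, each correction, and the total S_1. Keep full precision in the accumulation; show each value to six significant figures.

S_1 ≈ 142.240

∫_5^20 x·e^(−x/41) dx evaluates to 133.926.
Endpoint term: (f(5) + f(20))/2 = (4.42596 + 12.2795)/2 = 8.35271.
So far: 142.278.
Order-1 term: 1/12 · (0.314474 − 0.777241) = -0.0385640.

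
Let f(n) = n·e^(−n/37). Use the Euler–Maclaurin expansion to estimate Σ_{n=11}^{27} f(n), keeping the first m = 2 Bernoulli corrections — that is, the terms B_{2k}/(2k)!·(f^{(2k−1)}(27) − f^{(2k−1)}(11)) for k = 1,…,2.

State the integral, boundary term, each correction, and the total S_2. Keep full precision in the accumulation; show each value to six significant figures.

∫_11^27 x·e^(−x/37) dx evaluates to 177.785.
Boundary: ½(f(11) + f(27)) = ½(8.17105 + 13.0151) = 10.5931.
Running total after boundary: 188.378.
Correction k=1: B_{2}/2! · (f^{(1)}(27) − f^{(1)}(11)) = 1/12 · (0.130281 − 0.521984) = -0.0326419.
Partial sum through k=1: 188.345.
Correction k=2: B_{4}/4! · (f^{(3)}(27) − f^{(3)}(11)) = −1/720 · (0.000799386 − 0.00146649) = 9.26539e-07.

S_2 ≈ 188.345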